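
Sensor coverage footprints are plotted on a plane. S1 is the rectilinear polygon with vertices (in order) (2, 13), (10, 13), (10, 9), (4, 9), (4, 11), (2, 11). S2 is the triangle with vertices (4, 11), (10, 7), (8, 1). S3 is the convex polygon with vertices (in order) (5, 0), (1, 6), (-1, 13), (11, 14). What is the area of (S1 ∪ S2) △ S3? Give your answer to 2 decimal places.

65.77

|S1 ∪ S2| = 47.8.
|(S1 ∪ S2) ∩ S3| = 35.515.
|(S1 ∪ S2) △ S3| = 47.8 + 89 − 71.03 = 65.77.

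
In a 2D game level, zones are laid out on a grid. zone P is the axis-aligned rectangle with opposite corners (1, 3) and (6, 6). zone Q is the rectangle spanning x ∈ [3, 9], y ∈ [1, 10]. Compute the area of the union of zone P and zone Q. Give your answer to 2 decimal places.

60.00

By inclusion–exclusion:
Individual areas: |zone P| = 15, |zone Q| = 54.
|zone P∩zone Q|: x∈[3,6], y∈[3,6] → 3·3 = 9.
|zone P ∪ zone Q| = 69 − 9 = 60.00.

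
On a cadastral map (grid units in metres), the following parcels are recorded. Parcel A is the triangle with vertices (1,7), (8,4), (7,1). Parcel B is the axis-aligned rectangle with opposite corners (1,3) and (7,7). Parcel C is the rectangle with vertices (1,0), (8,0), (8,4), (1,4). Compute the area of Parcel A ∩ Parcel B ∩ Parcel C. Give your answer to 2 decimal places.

2.50

The intersection is the polygon with vertices (7,3), (5,3), (4,4), (7,4).
By the shoelace formula its area is 2.50.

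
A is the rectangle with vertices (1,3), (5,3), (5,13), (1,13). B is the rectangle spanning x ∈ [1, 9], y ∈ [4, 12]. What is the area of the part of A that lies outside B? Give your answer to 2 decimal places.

8.00

|A∩B|: x∈[1,5], y∈[4,12] → 4·8 = 32.
|A| = 40.
|A ∖ B| = |A| − |A∩B| = 40 − 32 = 8.00.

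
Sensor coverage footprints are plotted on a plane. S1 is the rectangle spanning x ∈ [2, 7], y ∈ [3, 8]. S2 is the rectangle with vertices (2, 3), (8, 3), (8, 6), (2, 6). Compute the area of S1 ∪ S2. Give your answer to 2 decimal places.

By inclusion–exclusion:
Individual areas: |S1| = 25, |S2| = 18.
|S1∩S2|: x∈[2,7], y∈[3,6] → 5·3 = 15.
|S1 ∪ S2| = 43 − 15 = 28.00.

28.00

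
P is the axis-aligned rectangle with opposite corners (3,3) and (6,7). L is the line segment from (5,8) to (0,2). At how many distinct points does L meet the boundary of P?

2

The segment meets the boundary at (3,5.6), (4.167,7).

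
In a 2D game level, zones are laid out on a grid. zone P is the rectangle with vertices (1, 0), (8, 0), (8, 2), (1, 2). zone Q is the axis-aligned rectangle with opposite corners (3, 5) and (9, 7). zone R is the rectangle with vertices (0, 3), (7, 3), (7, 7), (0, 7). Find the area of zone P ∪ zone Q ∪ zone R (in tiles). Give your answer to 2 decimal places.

46.00

By inclusion–exclusion:
Individual areas: |zone P| = 14, |zone Q| = 12, |zone R| = 28.
|zone P∩zone Q| = 0 (no overlap).
|zone P∩zone R| = 0 (no overlap).
|zone Q∩zone R|: x∈[3,7], y∈[5,7] → 4·2 = 8.
|zone P∩zone Q∩zone R| = 0.
|zone P ∪ zone Q ∪ zone R| = 54 − 8 + 0 = 46.00.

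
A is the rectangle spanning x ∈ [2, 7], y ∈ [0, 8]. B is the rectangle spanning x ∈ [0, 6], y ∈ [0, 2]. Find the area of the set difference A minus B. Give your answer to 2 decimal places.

|A∩B|: x∈[2,6], y∈[0,2] → 4·2 = 8.
|A| = 40.
|A ∖ B| = |A| − |A∩B| = 40 − 8 = 32.00.

32.00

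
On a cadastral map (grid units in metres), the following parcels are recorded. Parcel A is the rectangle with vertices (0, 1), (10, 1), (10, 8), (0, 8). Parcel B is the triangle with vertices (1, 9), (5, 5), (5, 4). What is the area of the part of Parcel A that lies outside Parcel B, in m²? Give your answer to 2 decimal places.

68.10

|Parcel A| = 70, |Parcel A∩Parcel B| = 1.9.
|Parcel A ∖ Parcel B| = |Parcel A| − |Parcel A∩Parcel B| = 70 − 1.9 = 68.10.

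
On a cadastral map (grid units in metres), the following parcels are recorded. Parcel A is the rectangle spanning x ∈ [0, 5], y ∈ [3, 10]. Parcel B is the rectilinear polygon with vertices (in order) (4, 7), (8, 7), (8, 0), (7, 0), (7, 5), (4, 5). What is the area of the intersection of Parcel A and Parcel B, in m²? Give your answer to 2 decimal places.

The intersection is the polygon with vertices (5,5), (4,5), (4,7), (5,7).
By the shoelace formula its area is 2.00.

2.00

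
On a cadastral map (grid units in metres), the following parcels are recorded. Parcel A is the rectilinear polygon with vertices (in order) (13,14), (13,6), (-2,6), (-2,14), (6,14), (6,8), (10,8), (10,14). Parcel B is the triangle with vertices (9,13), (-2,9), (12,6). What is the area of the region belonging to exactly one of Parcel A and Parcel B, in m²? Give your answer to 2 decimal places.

85.89

|Parcel A| = 96, |Parcel B| = 44.5, |Parcel A∩Parcel B| = 27.303.
|Parcel A △ Parcel B| = |Parcel A| + |Parcel B| − 2·|Parcel A∩Parcel B| = 96 + 44.5 − 54.6061 = 85.89.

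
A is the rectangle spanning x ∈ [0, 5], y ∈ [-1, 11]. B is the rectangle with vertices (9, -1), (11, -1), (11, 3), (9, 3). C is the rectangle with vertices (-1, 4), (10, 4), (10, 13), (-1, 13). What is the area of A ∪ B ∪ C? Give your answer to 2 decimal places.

By inclusion–exclusion:
Individual areas: |A| = 60, |B| = 8, |C| = 99.
|A∩B| = 0 (no overlap).
|A∩C|: x∈[0,5], y∈[4,11] → 5·7 = 35.
|B∩C| = 0 (no overlap).
|A∩B∩C| = 0.
|A ∪ B ∪ C| = 167 − 35 + 0 = 132.00.

132.00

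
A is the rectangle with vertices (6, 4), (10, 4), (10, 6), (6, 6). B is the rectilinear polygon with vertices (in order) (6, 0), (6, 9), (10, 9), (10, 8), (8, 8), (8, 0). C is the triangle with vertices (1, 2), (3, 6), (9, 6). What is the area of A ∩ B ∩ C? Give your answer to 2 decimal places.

The intersection is the polygon with vertices (8,5.5), (6,4.5), (6,6), (8,6).
By the shoelace formula its area is 2.00.

2.00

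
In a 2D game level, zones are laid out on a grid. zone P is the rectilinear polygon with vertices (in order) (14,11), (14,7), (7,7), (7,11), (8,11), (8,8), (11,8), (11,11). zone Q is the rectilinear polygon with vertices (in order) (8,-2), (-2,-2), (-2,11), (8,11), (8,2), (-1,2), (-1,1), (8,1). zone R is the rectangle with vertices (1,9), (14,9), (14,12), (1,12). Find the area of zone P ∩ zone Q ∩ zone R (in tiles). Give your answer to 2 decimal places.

2.00

The intersection is the polygon with vertices (7,11), (8,11), (8,9), (7,9).
By the shoelace formula its area is 2.00.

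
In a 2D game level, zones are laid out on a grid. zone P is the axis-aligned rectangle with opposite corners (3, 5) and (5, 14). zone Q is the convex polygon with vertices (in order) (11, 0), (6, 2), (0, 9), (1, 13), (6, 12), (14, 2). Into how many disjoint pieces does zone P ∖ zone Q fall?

zone P ∖ zone Q splits into 2 disjoint pieces (area 3.2, area 0.1071).

2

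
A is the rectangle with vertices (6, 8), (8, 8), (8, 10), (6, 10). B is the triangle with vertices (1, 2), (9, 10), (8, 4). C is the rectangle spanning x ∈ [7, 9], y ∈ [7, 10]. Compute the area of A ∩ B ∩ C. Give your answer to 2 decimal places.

0.50

The intersection is the polygon with vertices (7,8), (8,9), (8,8).
By the shoelace formula its area is 0.50.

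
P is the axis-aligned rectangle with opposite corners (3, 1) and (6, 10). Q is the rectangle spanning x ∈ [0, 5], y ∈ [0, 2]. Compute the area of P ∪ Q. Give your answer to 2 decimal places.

35.00

By inclusion–exclusion:
Individual areas: |P| = 27, |Q| = 10.
|P∩Q|: x∈[3,5], y∈[1,2] → 2·1 = 2.
|P ∪ Q| = 37 − 2 = 35.00.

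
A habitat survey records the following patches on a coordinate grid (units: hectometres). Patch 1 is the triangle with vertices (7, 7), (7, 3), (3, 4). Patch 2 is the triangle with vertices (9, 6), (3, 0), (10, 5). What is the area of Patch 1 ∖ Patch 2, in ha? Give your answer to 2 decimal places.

7.60

|Patch 1| = 8, |Patch 1∩Patch 2| = 0.4.
|Patch 1 ∖ Patch 2| = |Patch 1| − |Patch 1∩Patch 2| = 8 − 0.4 = 7.60.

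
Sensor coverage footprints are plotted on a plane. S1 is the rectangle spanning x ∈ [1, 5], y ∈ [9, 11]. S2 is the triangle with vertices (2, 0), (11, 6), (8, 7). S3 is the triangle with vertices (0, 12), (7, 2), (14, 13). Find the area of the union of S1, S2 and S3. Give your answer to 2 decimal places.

79.72

By inclusion–exclusion:
Individual areas: |S1| = 8, |S2| = 13.5, |S3| = 73.5.
|S1∩S2| = 0.
|S1∩S3| = 7.1357.
|S2∩S3| = 8.141.
|S1∩S2∩S3| = 0.
|S1 ∪ S2 ∪ S3| = 95 − 15.2767 + 0 = 79.72.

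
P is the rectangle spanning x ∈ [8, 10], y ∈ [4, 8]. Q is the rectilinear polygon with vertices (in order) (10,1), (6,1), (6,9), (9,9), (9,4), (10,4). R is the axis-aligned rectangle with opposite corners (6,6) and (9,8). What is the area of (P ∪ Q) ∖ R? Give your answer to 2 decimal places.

25.00

|P ∪ Q| = 31.
|(P ∪ Q) ∩ R| = 6.
|(P ∪ Q) ∖ R| = 31 − 6 = 25.00.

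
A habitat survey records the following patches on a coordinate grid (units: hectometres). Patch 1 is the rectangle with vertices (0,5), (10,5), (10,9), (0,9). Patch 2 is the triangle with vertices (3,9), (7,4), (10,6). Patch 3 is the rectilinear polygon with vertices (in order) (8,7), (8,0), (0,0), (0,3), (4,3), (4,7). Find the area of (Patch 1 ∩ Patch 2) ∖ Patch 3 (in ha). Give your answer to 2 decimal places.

5.17

|Patch 1 ∩ Patch 2| = 10.35.
|(Patch 1 ∩ Patch 2) ∩ Patch 3| = 5.1762.
|(Patch 1 ∩ Patch 2) ∖ Patch 3| = 10.35 − 5.1762 = 5.17.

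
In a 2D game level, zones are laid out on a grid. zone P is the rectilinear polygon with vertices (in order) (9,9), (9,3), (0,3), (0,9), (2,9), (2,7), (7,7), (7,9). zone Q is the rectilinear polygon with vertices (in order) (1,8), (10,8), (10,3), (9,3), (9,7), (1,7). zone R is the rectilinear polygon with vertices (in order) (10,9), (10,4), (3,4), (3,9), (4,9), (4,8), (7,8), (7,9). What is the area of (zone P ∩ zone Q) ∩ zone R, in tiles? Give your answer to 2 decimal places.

2.00

|zone P ∩ zone Q| = 3.
|(zone P ∩ zone Q) ∩ zone R| = 2.00.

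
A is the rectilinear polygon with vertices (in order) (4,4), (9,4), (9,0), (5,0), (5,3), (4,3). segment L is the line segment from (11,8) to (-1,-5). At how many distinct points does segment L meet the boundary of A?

2

The segment meets the boundary at (5,1.5), (7.308,4).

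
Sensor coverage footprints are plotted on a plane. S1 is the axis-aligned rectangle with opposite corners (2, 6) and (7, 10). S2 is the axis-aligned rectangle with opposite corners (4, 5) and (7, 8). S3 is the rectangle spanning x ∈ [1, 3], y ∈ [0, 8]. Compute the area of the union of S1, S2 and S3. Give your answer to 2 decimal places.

37.00

By inclusion–exclusion:
Individual areas: |S1| = 20, |S2| = 9, |S3| = 16.
|S1∩S2|: x∈[4,7], y∈[6,8] → 3·2 = 6.
|S1∩S3|: x∈[2,3], y∈[6,8] → 1·2 = 2.
|S2∩S3| = 0 (no overlap).
|S1∩S2∩S3| = 0.
|S1 ∪ S2 ∪ S3| = 45 − 8 + 0 = 37.00.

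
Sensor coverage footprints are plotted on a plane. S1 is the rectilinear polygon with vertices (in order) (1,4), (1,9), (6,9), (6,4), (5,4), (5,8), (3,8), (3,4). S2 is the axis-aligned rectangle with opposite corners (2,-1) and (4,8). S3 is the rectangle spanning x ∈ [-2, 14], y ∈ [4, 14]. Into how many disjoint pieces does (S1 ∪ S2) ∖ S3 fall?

(S1 ∪ S2) ∖ S3 is a single connected region.

1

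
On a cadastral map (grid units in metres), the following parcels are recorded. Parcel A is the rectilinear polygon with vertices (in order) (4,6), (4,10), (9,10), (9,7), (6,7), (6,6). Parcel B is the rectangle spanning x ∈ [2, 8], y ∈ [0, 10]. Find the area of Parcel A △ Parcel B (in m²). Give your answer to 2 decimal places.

|Parcel A| = 17, |Parcel B| = 60, |Parcel A∩Parcel B| = 14.
|Parcel A △ Parcel B| = |Parcel A| + |Parcel B| − 2·|Parcel A∩Parcel B| = 17 + 60 − 28 = 49.00.

49.00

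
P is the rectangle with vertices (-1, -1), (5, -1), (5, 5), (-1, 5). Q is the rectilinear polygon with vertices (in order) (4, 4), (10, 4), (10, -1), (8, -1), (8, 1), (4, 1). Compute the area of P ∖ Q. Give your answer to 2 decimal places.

|P| = 36, |P∩Q| = 3.
|P ∖ Q| = |P| − |P∩Q| = 36 − 3 = 33.00.

33.00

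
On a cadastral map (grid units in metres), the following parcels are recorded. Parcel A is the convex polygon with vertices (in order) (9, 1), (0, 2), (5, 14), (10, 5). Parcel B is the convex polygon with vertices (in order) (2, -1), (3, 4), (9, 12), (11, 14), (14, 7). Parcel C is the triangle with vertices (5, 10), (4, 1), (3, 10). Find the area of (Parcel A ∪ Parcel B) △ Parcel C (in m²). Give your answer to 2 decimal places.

|Parcel A ∪ Parcel B| = 108.5204.
|(Parcel A ∪ Parcel B) ∩ Parcel C| = 8.8947.
|(Parcel A ∪ Parcel B) △ Parcel C| = 108.5204 + 9 − 17.7895 = 99.73.

99.73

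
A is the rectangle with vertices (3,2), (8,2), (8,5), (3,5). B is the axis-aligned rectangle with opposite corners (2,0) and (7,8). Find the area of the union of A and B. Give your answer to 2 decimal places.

43.00

By inclusion–exclusion:
Individual areas: |A| = 15, |B| = 40.
|A∩B|: x∈[3,7], y∈[2,5] → 4·3 = 12.
|A ∪ B| = 55 − 12 = 43.00.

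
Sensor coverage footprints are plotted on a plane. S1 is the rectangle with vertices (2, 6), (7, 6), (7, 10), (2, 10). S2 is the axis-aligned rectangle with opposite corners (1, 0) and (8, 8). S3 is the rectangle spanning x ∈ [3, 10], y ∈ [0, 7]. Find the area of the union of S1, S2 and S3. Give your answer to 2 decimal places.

80.00

By inclusion–exclusion:
Individual areas: |S1| = 20, |S2| = 56, |S3| = 49.
|S1∩S2|: x∈[2,7], y∈[6,8] → 5·2 = 10.
|S1∩S3|: x∈[3,7], y∈[6,7] → 4·1 = 4.
|S2∩S3|: x∈[3,8], y∈[0,7] → 5·7 = 35.
|S1∩S2∩S3| = 4.
|S1 ∪ S2 ∪ S3| = 125 − 49 + 4 = 80.00.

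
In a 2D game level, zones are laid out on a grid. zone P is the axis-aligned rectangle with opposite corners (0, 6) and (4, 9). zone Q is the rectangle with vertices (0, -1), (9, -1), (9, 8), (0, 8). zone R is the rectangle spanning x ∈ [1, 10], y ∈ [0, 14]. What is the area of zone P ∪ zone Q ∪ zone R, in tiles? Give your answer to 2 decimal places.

144.00

By inclusion–exclusion:
Individual areas: |zone P| = 12, |zone Q| = 81, |zone R| = 126.
|zone P∩zone Q|: x∈[0,4], y∈[6,8] → 4·2 = 8.
|zone P∩zone R|: x∈[1,4], y∈[6,9] → 3·3 = 9.
|zone Q∩zone R|: x∈[1,9], y∈[0,8] → 8·8 = 64.
|zone P∩zone Q∩zone R| = 6.
|zone P ∪ zone Q ∪ zone R| = 219 − 81 + 6 = 144.00.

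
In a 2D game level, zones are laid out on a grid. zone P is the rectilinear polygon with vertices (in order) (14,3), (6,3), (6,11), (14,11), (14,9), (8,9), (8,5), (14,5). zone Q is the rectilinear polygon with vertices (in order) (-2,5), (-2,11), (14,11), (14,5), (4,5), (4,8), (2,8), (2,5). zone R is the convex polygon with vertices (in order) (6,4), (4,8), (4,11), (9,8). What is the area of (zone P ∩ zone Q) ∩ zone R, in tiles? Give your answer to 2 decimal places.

The region (zone P ∩ zone Q) ∩ zone R is the polygon with vertices (8,6.667), (6.75,5), (6,5), (6,9.8), (8,8.6).
By the shoelace formula its area is 7.36.

7.36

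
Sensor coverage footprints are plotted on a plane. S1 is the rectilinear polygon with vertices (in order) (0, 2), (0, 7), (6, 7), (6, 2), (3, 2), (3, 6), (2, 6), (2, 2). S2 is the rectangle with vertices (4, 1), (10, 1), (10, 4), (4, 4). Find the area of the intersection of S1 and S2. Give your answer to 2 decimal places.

4.00

The intersection is the polygon with vertices (6,2), (4,2), (4,4), (6,4).
By the shoelace formula its area is 4.00.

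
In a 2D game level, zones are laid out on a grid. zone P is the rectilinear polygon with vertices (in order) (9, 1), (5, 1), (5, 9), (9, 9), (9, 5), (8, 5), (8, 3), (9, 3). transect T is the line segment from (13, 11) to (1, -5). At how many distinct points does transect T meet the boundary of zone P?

4

The segment meets the boundary at (5.5,1), (8.5,5), (9,5.667), (8,4.333).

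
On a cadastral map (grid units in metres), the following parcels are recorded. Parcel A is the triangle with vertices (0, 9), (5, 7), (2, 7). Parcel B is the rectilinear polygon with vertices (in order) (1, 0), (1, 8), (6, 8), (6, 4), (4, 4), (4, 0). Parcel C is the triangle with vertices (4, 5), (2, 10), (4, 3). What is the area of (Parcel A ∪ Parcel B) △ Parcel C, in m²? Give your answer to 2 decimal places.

31.21

|Parcel A ∪ Parcel B| = 32.75.
|(Parcel A ∪ Parcel B) ∩ Parcel C| = 1.7714.
|(Parcel A ∪ Parcel B) △ Parcel C| = 32.75 + 2 − 3.5429 = 31.21.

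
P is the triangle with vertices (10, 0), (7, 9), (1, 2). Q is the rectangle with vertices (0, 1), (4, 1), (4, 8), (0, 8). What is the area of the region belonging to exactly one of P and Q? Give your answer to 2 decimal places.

53.00

|P| = 37.5, |Q| = 28, |P∩Q| = 6.25.
|P △ Q| = |P| + |Q| − 2·|P∩Q| = 37.5 + 28 − 12.5 = 53.00.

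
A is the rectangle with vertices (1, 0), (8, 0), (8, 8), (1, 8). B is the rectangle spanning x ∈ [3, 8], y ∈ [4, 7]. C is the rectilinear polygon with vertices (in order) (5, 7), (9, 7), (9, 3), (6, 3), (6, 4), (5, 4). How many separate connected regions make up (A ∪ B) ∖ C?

1

(A ∪ B) ∖ C is a single connected region.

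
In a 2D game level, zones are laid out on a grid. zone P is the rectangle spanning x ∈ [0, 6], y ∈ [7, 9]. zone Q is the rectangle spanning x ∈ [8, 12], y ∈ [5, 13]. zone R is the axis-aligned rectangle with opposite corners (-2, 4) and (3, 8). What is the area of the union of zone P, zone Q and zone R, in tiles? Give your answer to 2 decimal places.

By inclusion–exclusion:
Individual areas: |zone P| = 12, |zone Q| = 32, |zone R| = 20.
|zone P∩zone Q| = 0 (no overlap).
|zone P∩zone R|: x∈[0,3], y∈[7,8] → 3·1 = 3.
|zone Q∩zone R| = 0 (no overlap).
|zone P∩zone Q∩zone R| = 0.
|zone P ∪ zone Q ∪ zone R| = 64 − 3 + 0 = 61.00.

61.00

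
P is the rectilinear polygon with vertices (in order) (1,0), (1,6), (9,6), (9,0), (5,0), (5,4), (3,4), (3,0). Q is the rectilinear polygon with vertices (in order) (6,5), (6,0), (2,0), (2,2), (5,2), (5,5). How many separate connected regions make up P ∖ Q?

P ∖ Q is a single connected region.

1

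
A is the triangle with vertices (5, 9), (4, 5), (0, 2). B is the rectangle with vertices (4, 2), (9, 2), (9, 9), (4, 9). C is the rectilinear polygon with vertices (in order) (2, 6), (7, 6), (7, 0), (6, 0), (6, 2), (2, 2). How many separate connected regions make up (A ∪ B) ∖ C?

(A ∪ B) ∖ C splits into 2 disjoint pieces (area 1.3, area 23.9143).

2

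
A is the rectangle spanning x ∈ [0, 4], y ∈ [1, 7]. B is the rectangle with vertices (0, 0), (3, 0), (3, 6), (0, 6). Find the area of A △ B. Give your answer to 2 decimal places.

|A∩B|: x∈[0,3], y∈[1,6] → 3·5 = 15.
|A △ B| = |A| + |B| − 2·|A∩B| = 24 + 18 − 30 = 12.00.

12.00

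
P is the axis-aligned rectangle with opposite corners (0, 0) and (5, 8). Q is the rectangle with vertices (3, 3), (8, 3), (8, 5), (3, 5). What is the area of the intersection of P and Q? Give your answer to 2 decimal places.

|P∩Q|: x∈[3,5], y∈[3,5] → 2·2 = 4.

4.00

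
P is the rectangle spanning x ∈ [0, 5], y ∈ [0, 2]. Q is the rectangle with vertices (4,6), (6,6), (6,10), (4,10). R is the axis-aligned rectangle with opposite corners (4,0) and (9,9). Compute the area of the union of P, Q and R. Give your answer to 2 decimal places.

55.00

By inclusion–exclusion:
Individual areas: |P| = 10, |Q| = 8, |R| = 45.
|P∩Q| = 0 (no overlap).
|P∩R|: x∈[4,5], y∈[0,2] → 1·2 = 2.
|Q∩R|: x∈[4,6], y∈[6,9] → 2·3 = 6.
|P∩Q∩R| = 0.
|P ∪ Q ∪ R| = 63 − 8 + 0 = 55.00.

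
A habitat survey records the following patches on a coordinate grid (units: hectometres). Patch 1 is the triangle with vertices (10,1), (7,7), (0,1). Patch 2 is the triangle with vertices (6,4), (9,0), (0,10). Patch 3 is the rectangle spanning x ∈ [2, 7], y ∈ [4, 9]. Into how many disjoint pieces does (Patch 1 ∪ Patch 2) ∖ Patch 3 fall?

2

(Patch 1 ∪ Patch 2) ∖ Patch 3 splits into 2 disjoint pieces (area 24.825, area 0.2222).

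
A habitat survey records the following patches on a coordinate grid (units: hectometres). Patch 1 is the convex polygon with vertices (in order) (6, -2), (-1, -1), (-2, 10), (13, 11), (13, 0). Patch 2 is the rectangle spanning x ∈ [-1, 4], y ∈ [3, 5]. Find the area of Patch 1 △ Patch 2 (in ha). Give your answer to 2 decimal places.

|Patch 1| = 170.5, |Patch 2| = 10, |Patch 1∩Patch 2| = 10.
|Patch 1 △ Patch 2| = |Patch 1| + |Patch 2| − 2·|Patch 1∩Patch 2| = 170.5 + 10 − 20 = 160.50.

160.50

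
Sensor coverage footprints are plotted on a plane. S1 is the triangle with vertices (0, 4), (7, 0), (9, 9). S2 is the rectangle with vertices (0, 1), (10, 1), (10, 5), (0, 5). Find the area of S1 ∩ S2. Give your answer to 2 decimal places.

21.89

The intersection is the polygon with vertices (0,4), (1.8,5), (8.111,5), (7.222,1), (5.25,1).
By the shoelace formula its area is 21.89.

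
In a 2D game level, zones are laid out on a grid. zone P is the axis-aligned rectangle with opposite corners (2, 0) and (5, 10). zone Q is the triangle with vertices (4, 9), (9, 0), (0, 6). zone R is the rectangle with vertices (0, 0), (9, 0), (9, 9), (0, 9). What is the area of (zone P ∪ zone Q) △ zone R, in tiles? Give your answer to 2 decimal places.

|zone P ∪ zone Q| = 41.9.
|(zone P ∪ zone Q) ∩ zone R| = 38.9.
|(zone P ∪ zone Q) △ zone R| = 41.9 + 81 − 77.8 = 45.10.

45.10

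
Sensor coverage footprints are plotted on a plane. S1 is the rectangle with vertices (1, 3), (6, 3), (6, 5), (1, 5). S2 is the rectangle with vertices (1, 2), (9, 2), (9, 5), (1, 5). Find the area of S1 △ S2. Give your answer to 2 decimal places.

|S1∩S2|: x∈[1,6], y∈[3,5] → 5·2 = 10.
|S1 △ S2| = |S1| + |S2| − 2·|S1∩S2| = 10 + 24 − 20 = 14.00.

14.00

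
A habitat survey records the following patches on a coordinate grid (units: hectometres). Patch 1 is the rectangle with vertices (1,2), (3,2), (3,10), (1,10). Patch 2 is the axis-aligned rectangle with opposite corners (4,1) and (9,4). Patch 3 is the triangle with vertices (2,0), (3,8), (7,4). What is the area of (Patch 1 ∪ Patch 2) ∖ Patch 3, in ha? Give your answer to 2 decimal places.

25.15

|Patch 1 ∪ Patch 2| = 31.
|(Patch 1 ∪ Patch 2) ∩ Patch 3| = 5.85.
|(Patch 1 ∪ Patch 2) ∖ Patch 3| = 31 − 5.85 = 25.15.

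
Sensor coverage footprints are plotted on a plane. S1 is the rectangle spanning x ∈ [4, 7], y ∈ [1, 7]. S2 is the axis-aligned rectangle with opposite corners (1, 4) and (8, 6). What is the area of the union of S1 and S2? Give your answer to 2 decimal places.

By inclusion–exclusion:
Individual areas: |S1| = 18, |S2| = 14.
|S1∩S2|: x∈[4,7], y∈[4,6] → 3·2 = 6.
|S1 ∪ S2| = 32 − 6 = 26.00.

26.00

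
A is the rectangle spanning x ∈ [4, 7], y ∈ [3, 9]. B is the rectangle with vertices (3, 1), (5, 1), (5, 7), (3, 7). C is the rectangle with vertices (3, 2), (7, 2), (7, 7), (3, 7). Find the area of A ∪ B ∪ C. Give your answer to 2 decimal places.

By inclusion–exclusion:
Individual areas: |A| = 18, |B| = 12, |C| = 20.
|A∩B|: x∈[4,5], y∈[3,7] → 1·4 = 4.
|A∩C|: x∈[4,7], y∈[3,7] → 3·4 = 12.
|B∩C|: x∈[3,5], y∈[2,7] → 2·5 = 10.
|A∩B∩C| = 4.
|A ∪ B ∪ C| = 50 − 26 + 4 = 28.00.

28.00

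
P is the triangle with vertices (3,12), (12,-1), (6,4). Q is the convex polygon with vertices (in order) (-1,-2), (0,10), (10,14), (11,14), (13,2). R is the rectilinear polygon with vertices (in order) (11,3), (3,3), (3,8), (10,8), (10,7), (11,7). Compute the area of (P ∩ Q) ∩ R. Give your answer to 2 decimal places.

The region (P ∩ Q) ∩ R is the polygon with vertices (6,4), (4.5,8), (5.769,8), (9.231,3), (7.2,3).
By the shoelace formula its area is 9.90.

9.90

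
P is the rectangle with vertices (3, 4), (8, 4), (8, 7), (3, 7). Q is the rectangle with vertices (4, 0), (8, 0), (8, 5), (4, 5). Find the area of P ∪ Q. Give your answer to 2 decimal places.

31.00

By inclusion–exclusion:
Individual areas: |P| = 15, |Q| = 20.
|P∩Q|: x∈[4,8], y∈[4,5] → 4·1 = 4.
|P ∪ Q| = 35 − 4 = 31.00.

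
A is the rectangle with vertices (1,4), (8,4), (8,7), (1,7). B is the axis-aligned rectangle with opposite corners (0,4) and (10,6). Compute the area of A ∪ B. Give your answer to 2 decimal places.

27.00

By inclusion–exclusion:
Individual areas: |A| = 21, |B| = 20.
|A∩B|: x∈[1,8], y∈[4,6] → 7·2 = 14.
|A ∪ B| = 41 − 14 = 27.00.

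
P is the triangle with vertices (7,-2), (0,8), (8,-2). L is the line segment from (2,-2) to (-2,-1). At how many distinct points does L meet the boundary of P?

The segment lies entirely outside P and never meets its boundary.

0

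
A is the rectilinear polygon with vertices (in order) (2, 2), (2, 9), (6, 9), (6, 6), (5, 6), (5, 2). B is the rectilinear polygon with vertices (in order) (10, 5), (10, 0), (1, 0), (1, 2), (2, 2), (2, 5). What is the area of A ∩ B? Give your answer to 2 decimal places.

The intersection is the polygon with vertices (2,5), (5,5), (5,2), (2,2).
By the shoelace formula its area is 9.00.

9.00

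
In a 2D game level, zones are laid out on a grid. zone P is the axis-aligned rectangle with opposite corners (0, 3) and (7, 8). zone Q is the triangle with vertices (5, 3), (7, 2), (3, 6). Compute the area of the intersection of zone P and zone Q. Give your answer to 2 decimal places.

The intersection is the polygon with vertices (5,3), (3,6), (6,3).
By the shoelace formula its area is 1.50.

1.50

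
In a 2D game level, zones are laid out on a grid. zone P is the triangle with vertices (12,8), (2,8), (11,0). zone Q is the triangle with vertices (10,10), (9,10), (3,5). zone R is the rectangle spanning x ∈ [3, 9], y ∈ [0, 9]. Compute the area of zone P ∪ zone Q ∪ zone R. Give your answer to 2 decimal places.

73.57

By inclusion–exclusion:
Individual areas: |zone P| = 40, |zone Q| = 2.5, |zone R| = 54.
|zone P∩zone Q| = 0.8039.
|zone P∩zone R| = 21.3333.
|zone Q∩zone R| = 1.6.
|zone P∩zone Q∩zone R| = 0.8039.
|zone P ∪ zone Q ∪ zone R| = 96.5 − 23.7373 + 0.8039 = 73.57.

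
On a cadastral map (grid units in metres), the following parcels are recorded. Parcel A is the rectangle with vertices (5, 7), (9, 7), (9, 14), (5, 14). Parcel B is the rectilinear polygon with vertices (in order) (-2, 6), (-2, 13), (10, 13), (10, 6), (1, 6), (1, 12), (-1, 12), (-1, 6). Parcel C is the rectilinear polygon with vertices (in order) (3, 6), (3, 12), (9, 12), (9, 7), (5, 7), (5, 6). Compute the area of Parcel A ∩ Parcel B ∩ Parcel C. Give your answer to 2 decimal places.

The intersection is the polygon with vertices (5,7), (5,12), (9,12), (9,7).
By the shoelace formula its area is 20.00.

20.00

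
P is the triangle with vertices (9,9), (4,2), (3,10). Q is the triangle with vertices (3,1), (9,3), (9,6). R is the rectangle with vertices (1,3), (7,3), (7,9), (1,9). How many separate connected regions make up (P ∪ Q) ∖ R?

(P ∪ Q) ∖ R splits into 3 disjoint pieces (area 0.4196, area 5.7375, area 7.9333).

3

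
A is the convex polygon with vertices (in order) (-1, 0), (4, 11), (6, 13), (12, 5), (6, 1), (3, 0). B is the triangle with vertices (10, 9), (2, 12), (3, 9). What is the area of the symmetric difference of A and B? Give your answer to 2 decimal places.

|A| = 86, |B| = 10.5, |A∩B| = 7.3755.
|A △ B| = |A| + |B| − 2·|A∩B| = 86 + 10.5 − 14.751 = 81.75.

81.75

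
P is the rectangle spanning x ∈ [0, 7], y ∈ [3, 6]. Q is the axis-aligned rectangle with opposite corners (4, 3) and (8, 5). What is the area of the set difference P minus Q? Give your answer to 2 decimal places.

15.00

|P∩Q|: x∈[4,7], y∈[3,5] → 3·2 = 6.
|P| = 21.
|P ∖ Q| = |P| − |P∩Q| = 21 − 6 = 15.00.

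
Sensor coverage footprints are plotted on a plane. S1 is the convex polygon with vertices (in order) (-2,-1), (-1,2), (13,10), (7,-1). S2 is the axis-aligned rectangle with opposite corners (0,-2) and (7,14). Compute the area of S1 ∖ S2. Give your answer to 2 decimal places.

27.50

|S1| = 66.5, |S1∩S2| = 39.
|S1 ∖ S2| = |S1| − |S1∩S2| = 66.5 − 39 = 27.50.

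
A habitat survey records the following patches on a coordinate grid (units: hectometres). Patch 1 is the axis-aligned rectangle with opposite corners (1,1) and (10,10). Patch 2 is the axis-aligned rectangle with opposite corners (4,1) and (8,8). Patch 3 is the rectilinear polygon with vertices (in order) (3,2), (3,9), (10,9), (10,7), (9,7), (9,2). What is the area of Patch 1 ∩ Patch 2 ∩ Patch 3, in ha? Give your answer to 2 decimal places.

24.00

The intersection is the polygon with vertices (4,8), (8,8), (8,2), (4,2).
By the shoelace formula its area is 24.00.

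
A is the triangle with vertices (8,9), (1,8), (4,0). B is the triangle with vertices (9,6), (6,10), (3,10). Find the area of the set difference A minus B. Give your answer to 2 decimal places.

|A| = 29.5, |A∩B| = 1.8761.
|A ∖ B| = |A| − |A∩B| = 29.5 − 1.8761 = 27.62.

27.62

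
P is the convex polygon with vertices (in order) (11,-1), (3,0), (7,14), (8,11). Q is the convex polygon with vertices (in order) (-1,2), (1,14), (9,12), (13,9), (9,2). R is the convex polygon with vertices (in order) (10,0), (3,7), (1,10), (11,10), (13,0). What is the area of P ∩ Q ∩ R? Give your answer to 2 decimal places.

The intersection is the polygon with vertices (9.87,3.522), (9,2), (8,2), (4.556,5.444), (5.857,10), (8.25,10).
By the shoelace formula its area is 27.71.

27.71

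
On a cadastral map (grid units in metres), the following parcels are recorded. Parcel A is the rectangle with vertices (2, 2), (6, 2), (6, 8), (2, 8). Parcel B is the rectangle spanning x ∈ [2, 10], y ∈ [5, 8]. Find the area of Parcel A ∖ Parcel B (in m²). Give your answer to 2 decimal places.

|Parcel A∩Parcel B|: x∈[2,6], y∈[5,8] → 4·3 = 12.
|Parcel A| = 24.
|Parcel A ∖ Parcel B| = |Parcel A| − |Parcel A∩Parcel B| = 24 − 12 = 12.00.

12.00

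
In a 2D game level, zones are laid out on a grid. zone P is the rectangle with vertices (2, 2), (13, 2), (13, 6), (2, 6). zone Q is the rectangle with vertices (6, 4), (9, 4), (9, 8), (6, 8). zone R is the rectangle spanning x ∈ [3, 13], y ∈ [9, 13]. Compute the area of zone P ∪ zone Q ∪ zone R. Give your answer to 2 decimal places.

By inclusion–exclusion:
Individual areas: |zone P| = 44, |zone Q| = 12, |zone R| = 40.
|zone P∩zone Q|: x∈[6,9], y∈[4,6] → 3·2 = 6.
|zone P∩zone R| = 0 (no overlap).
|zone Q∩zone R| = 0 (no overlap).
|zone P∩zone Q∩zone R| = 0.
|zone P ∪ zone Q ∪ zone R| = 96 − 6 + 0 = 90.00.

90.00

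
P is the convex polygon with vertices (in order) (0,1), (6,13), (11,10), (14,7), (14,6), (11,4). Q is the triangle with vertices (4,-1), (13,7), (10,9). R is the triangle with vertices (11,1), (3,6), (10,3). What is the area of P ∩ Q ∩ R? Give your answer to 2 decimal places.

The intersection is the polygon with vertices (7.136,4.227), (8.963,3.444), (7.658,3.089), (6.782,3.636).
By the shoelace formula its area is 1.19.

1.19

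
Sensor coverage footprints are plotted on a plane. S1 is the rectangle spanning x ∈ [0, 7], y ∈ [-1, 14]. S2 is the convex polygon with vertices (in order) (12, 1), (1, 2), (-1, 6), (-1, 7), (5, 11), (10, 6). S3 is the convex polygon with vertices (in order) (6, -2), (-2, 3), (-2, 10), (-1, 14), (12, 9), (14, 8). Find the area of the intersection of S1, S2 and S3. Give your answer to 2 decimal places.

The intersection is the polygon with vertices (1,2), (0,4), (0,7.667), (5,11), (7,9), (7,1.454).
By the shoelace formula its area is 53.30.

53.30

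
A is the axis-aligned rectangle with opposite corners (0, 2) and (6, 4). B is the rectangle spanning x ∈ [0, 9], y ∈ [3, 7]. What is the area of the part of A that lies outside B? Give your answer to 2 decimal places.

6.00

|A∩B|: x∈[0,6], y∈[3,4] → 6·1 = 6.
|A| = 12.
|A ∖ B| = |A| − |A∩B| = 12 − 6 = 6.00.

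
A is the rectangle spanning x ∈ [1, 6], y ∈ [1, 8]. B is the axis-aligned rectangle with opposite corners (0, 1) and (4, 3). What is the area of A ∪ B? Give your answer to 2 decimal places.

By inclusion–exclusion:
Individual areas: |A| = 35, |B| = 8.
|A∩B|: x∈[1,4], y∈[1,3] → 3·2 = 6.
|A ∪ B| = 43 − 6 = 37.00.

37.00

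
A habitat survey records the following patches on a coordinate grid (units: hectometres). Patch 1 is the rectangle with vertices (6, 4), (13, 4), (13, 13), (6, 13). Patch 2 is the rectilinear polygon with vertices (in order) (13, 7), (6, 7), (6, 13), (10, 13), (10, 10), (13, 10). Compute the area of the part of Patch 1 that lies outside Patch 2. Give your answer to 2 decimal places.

30.00

|Patch 1| = 63, |Patch 1∩Patch 2| = 33.
|Patch 1 ∖ Patch 2| = |Patch 1| − |Patch 1∩Patch 2| = 63 − 33 = 30.00.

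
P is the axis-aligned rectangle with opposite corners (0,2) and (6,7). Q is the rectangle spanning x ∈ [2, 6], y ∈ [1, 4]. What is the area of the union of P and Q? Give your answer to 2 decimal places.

34.00

By inclusion–exclusion:
Individual areas: |P| = 30, |Q| = 12.
|P∩Q|: x∈[2,6], y∈[2,4] → 4·2 = 8.
|P ∪ Q| = 42 − 8 = 34.00.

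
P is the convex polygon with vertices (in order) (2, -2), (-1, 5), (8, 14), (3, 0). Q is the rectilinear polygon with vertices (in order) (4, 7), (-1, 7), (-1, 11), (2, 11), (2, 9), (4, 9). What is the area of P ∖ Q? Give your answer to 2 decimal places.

|P| = 47, |P∩Q| = 4.
|P ∖ Q| = |P| − |P∩Q| = 47 − 4 = 43.00.

43.00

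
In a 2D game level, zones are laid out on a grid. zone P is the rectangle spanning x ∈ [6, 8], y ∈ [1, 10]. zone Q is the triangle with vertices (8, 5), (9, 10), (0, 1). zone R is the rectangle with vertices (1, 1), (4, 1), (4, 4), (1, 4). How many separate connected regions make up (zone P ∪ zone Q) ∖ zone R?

(zone P ∪ zone Q) ∖ zone R splits into 2 disjoint pieces (area 25.5, area 0.25).

2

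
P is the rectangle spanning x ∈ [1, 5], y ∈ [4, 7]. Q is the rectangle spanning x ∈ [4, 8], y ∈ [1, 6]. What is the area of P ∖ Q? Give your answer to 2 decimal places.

10.00

|P∩Q|: x∈[4,5], y∈[4,6] → 1·2 = 2.
|P| = 12.
|P ∖ Q| = |P| − |P∩Q| = 12 − 2 = 10.00.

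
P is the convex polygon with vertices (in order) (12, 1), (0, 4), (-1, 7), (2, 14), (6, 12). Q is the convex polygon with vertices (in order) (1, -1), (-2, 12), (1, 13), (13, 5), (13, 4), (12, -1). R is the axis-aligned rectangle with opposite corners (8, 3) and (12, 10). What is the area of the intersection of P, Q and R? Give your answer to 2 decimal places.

The intersection is the polygon with vertices (10.909,3), (8,3), (8,8.333).
By the shoelace formula its area is 7.76.

7.76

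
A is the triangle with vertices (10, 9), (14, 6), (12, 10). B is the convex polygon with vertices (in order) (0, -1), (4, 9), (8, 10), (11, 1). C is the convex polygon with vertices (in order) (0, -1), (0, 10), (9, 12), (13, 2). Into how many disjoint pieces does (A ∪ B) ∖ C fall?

2

(A ∪ B) ∖ C splits into 2 disjoint pieces (area 4.9702, area 2.9167).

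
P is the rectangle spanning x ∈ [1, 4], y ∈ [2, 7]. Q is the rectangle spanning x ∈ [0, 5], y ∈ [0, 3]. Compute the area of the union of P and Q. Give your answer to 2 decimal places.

By inclusion–exclusion:
Individual areas: |P| = 15, |Q| = 15.
|P∩Q|: x∈[1,4], y∈[2,3] → 3·1 = 3.
|P ∪ Q| = 30 − 3 = 27.00.

27.00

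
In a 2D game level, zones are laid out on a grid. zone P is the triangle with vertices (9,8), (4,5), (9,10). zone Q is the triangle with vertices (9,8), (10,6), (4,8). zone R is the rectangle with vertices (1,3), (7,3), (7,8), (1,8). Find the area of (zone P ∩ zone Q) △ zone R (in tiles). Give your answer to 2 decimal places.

|zone P ∩ zone Q| = 1.5536.
|(zone P ∩ zone Q) ∩ zone R| = 0.375.
|(zone P ∩ zone Q) △ zone R| = 1.5536 + 30 − 0.75 = 30.80.

30.80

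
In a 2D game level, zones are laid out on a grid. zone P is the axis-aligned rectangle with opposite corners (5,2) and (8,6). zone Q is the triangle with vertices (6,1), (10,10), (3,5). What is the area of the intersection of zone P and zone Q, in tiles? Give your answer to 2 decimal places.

9.24

The intersection is the polygon with vertices (5,6), (8,6), (8,5.5), (6.444,2), (5.25,2), (5,2.333).
By the shoelace formula its area is 9.24.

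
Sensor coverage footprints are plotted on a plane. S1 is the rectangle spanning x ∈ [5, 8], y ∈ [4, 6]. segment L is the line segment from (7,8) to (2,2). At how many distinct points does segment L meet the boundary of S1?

The segment meets the boundary at (5,5.6), (5.333,6).

2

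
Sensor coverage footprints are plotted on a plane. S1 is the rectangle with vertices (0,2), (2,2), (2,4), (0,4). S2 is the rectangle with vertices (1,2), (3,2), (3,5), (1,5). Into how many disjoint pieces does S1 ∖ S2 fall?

S1 ∖ S2 is a single connected region.

1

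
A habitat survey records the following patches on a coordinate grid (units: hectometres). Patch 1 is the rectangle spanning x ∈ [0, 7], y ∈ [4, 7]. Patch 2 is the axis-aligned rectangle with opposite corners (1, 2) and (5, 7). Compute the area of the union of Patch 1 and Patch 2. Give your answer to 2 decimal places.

By inclusion–exclusion:
Individual areas: |Patch 1| = 21, |Patch 2| = 20.
|Patch 1∩Patch 2|: x∈[1,5], y∈[4,7] → 4·3 = 12.
|Patch 1 ∪ Patch 2| = 41 − 12 = 29.00.

29.00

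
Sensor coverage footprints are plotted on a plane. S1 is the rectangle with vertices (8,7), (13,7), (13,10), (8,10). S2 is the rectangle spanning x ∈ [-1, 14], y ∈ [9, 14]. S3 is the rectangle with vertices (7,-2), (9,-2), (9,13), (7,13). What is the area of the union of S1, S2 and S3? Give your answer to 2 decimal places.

105.00

By inclusion–exclusion:
Individual areas: |S1| = 15, |S2| = 75, |S3| = 30.
|S1∩S2|: x∈[8,13], y∈[9,10] → 5·1 = 5.
|S1∩S3|: x∈[8,9], y∈[7,10] → 1·3 = 3.
|S2∩S3|: x∈[7,9], y∈[9,13] → 2·4 = 8.
|S1∩S2∩S3| = 1.
|S1 ∪ S2 ∪ S3| = 120 − 16 + 1 = 105.00.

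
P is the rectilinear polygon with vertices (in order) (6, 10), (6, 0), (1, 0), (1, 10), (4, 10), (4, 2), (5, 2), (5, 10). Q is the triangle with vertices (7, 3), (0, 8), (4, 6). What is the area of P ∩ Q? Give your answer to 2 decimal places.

2.04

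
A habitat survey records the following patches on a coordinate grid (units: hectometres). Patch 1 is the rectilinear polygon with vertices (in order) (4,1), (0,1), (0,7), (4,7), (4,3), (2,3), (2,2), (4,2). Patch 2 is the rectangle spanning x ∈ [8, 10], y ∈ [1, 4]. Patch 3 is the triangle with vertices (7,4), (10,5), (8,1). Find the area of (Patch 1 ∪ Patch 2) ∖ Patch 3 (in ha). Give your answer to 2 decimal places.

25.75

|Patch 1 ∪ Patch 2| = 28.
|(Patch 1 ∪ Patch 2) ∩ Patch 3| = 2.25.
|(Patch 1 ∪ Patch 2) ∖ Patch 3| = 28 − 2.25 = 25.75.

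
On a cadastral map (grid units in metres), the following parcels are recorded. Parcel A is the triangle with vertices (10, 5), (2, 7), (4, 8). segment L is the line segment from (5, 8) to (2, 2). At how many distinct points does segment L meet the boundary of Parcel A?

The segment meets the boundary at (4.222,6.444), (4.8,7.6).

2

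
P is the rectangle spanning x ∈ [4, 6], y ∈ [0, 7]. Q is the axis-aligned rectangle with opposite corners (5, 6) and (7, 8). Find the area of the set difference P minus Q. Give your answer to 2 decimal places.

|P∩Q|: x∈[5,6], y∈[6,7] → 1·1 = 1.
|P| = 14.
|P ∖ Q| = |P| − |P∩Q| = 14 − 1 = 13.00.

13.00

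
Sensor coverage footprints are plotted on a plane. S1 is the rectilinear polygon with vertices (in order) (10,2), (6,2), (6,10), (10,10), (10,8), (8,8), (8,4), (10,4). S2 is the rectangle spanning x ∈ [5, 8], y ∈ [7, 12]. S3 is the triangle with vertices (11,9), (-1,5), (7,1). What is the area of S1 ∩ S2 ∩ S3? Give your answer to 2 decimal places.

1.33

The intersection is the polygon with vertices (8,7), (6,7), (6,7.333), (8,8).
By the shoelace formula its area is 1.33.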